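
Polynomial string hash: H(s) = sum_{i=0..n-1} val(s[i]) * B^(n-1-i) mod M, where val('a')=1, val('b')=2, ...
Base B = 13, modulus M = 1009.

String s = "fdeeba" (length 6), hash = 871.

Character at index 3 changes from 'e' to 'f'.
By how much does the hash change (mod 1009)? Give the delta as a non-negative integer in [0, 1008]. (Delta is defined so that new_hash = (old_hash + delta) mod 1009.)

Answer: 169

Derivation:
Delta formula: (val(new) - val(old)) * B^(n-1-k) mod M
  val('f') - val('e') = 6 - 5 = 1
  B^(n-1-k) = 13^2 mod 1009 = 169
  Delta = 1 * 169 mod 1009 = 169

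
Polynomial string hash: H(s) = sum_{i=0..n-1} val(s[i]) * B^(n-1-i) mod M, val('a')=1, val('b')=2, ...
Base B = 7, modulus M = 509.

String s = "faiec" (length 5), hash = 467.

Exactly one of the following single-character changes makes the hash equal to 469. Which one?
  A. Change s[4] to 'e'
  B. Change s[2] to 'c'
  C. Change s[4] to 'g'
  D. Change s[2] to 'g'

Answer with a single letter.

Option A: s[4]='c'->'e', delta=(5-3)*7^0 mod 509 = 2, hash=467+2 mod 509 = 469 <-- target
Option B: s[2]='i'->'c', delta=(3-9)*7^2 mod 509 = 215, hash=467+215 mod 509 = 173
Option C: s[4]='c'->'g', delta=(7-3)*7^0 mod 509 = 4, hash=467+4 mod 509 = 471
Option D: s[2]='i'->'g', delta=(7-9)*7^2 mod 509 = 411, hash=467+411 mod 509 = 369

Answer: A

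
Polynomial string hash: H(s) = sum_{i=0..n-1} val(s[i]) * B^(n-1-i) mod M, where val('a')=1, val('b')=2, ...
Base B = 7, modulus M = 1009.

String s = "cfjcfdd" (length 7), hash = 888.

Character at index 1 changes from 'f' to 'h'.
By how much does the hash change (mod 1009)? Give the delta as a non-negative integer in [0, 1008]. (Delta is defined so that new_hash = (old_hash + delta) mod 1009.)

Answer: 317

Derivation:
Delta formula: (val(new) - val(old)) * B^(n-1-k) mod M
  val('h') - val('f') = 8 - 6 = 2
  B^(n-1-k) = 7^5 mod 1009 = 663
  Delta = 2 * 663 mod 1009 = 317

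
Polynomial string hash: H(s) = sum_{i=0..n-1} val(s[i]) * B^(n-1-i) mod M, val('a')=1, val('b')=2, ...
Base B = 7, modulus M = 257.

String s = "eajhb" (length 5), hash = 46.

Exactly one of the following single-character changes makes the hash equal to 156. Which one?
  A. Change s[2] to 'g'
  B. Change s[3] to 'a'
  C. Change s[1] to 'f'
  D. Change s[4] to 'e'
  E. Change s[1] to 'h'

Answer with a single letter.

Answer: A

Derivation:
Option A: s[2]='j'->'g', delta=(7-10)*7^2 mod 257 = 110, hash=46+110 mod 257 = 156 <-- target
Option B: s[3]='h'->'a', delta=(1-8)*7^1 mod 257 = 208, hash=46+208 mod 257 = 254
Option C: s[1]='a'->'f', delta=(6-1)*7^3 mod 257 = 173, hash=46+173 mod 257 = 219
Option D: s[4]='b'->'e', delta=(5-2)*7^0 mod 257 = 3, hash=46+3 mod 257 = 49
Option E: s[1]='a'->'h', delta=(8-1)*7^3 mod 257 = 88, hash=46+88 mod 257 = 134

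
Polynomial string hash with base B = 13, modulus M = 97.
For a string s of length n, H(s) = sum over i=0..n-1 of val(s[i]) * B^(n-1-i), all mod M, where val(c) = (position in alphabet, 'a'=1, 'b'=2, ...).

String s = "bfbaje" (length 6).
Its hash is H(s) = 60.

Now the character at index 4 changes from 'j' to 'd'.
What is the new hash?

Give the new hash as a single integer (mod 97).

val('j') = 10, val('d') = 4
Position k = 4, exponent = n-1-k = 1
B^1 mod M = 13^1 mod 97 = 13
Delta = (4 - 10) * 13 mod 97 = 19
New hash = (60 + 19) mod 97 = 79

Answer: 79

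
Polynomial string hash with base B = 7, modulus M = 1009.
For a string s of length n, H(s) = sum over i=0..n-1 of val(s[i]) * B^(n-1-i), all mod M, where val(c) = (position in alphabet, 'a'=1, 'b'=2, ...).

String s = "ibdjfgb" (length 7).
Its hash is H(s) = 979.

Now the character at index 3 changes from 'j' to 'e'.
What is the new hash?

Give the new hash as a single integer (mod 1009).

Answer: 273

Derivation:
val('j') = 10, val('e') = 5
Position k = 3, exponent = n-1-k = 3
B^3 mod M = 7^3 mod 1009 = 343
Delta = (5 - 10) * 343 mod 1009 = 303
New hash = (979 + 303) mod 1009 = 273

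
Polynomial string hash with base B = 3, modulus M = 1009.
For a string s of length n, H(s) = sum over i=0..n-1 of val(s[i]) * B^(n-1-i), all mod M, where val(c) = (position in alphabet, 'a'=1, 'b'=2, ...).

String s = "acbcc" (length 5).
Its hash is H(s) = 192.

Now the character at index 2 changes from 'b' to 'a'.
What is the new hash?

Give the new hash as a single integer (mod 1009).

Answer: 183

Derivation:
val('b') = 2, val('a') = 1
Position k = 2, exponent = n-1-k = 2
B^2 mod M = 3^2 mod 1009 = 9
Delta = (1 - 2) * 9 mod 1009 = 1000
New hash = (192 + 1000) mod 1009 = 183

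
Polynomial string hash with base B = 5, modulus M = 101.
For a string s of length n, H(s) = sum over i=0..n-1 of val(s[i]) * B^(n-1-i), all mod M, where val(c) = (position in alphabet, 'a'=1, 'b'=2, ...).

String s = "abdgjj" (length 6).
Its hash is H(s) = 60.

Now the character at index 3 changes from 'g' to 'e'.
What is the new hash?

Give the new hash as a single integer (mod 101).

val('g') = 7, val('e') = 5
Position k = 3, exponent = n-1-k = 2
B^2 mod M = 5^2 mod 101 = 25
Delta = (5 - 7) * 25 mod 101 = 51
New hash = (60 + 51) mod 101 = 10

Answer: 10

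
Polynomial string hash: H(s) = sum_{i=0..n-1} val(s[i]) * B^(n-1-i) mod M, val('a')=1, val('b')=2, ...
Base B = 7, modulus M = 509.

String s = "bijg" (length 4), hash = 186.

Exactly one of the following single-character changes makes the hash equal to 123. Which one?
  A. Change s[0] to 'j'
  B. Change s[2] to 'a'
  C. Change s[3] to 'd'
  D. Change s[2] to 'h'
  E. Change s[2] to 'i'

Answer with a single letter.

Option A: s[0]='b'->'j', delta=(10-2)*7^3 mod 509 = 199, hash=186+199 mod 509 = 385
Option B: s[2]='j'->'a', delta=(1-10)*7^1 mod 509 = 446, hash=186+446 mod 509 = 123 <-- target
Option C: s[3]='g'->'d', delta=(4-7)*7^0 mod 509 = 506, hash=186+506 mod 509 = 183
Option D: s[2]='j'->'h', delta=(8-10)*7^1 mod 509 = 495, hash=186+495 mod 509 = 172
Option E: s[2]='j'->'i', delta=(9-10)*7^1 mod 509 = 502, hash=186+502 mod 509 = 179

Answer: B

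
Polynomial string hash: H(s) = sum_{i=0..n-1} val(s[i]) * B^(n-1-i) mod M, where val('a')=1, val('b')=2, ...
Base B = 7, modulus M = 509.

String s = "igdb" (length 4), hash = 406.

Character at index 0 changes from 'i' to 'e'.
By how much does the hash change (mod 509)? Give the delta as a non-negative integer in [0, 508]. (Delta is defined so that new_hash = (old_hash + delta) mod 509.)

Answer: 155

Derivation:
Delta formula: (val(new) - val(old)) * B^(n-1-k) mod M
  val('e') - val('i') = 5 - 9 = -4
  B^(n-1-k) = 7^3 mod 509 = 343
  Delta = -4 * 343 mod 509 = 155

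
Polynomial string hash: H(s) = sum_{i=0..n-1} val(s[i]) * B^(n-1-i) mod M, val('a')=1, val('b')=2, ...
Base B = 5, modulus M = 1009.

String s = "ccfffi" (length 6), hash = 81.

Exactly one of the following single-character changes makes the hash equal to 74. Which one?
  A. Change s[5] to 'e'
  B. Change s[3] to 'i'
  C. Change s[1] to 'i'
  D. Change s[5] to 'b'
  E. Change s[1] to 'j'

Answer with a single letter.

Option A: s[5]='i'->'e', delta=(5-9)*5^0 mod 1009 = 1005, hash=81+1005 mod 1009 = 77
Option B: s[3]='f'->'i', delta=(9-6)*5^2 mod 1009 = 75, hash=81+75 mod 1009 = 156
Option C: s[1]='c'->'i', delta=(9-3)*5^4 mod 1009 = 723, hash=81+723 mod 1009 = 804
Option D: s[5]='i'->'b', delta=(2-9)*5^0 mod 1009 = 1002, hash=81+1002 mod 1009 = 74 <-- target
Option E: s[1]='c'->'j', delta=(10-3)*5^4 mod 1009 = 339, hash=81+339 mod 1009 = 420

Answer: D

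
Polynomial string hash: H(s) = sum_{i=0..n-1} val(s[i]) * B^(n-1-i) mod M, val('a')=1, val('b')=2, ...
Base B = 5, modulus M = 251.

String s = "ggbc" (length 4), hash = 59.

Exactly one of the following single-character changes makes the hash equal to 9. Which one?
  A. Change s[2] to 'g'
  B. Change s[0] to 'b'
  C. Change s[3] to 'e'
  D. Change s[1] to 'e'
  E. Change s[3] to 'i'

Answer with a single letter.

Option A: s[2]='b'->'g', delta=(7-2)*5^1 mod 251 = 25, hash=59+25 mod 251 = 84
Option B: s[0]='g'->'b', delta=(2-7)*5^3 mod 251 = 128, hash=59+128 mod 251 = 187
Option C: s[3]='c'->'e', delta=(5-3)*5^0 mod 251 = 2, hash=59+2 mod 251 = 61
Option D: s[1]='g'->'e', delta=(5-7)*5^2 mod 251 = 201, hash=59+201 mod 251 = 9 <-- target
Option E: s[3]='c'->'i', delta=(9-3)*5^0 mod 251 = 6, hash=59+6 mod 251 = 65

Answer: D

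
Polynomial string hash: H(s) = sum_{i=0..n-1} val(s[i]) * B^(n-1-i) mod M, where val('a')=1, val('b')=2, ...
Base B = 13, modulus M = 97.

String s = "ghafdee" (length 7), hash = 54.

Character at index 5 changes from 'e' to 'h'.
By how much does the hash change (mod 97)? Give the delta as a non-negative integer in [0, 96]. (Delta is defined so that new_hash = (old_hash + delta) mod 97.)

Delta formula: (val(new) - val(old)) * B^(n-1-k) mod M
  val('h') - val('e') = 8 - 5 = 3
  B^(n-1-k) = 13^1 mod 97 = 13
  Delta = 3 * 13 mod 97 = 39

Answer: 39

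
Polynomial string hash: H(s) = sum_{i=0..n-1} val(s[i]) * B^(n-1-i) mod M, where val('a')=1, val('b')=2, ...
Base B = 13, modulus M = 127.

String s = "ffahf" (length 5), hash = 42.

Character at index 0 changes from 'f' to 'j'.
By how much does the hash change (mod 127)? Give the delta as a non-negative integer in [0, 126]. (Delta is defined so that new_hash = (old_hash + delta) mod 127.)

Answer: 71

Derivation:
Delta formula: (val(new) - val(old)) * B^(n-1-k) mod M
  val('j') - val('f') = 10 - 6 = 4
  B^(n-1-k) = 13^4 mod 127 = 113
  Delta = 4 * 113 mod 127 = 71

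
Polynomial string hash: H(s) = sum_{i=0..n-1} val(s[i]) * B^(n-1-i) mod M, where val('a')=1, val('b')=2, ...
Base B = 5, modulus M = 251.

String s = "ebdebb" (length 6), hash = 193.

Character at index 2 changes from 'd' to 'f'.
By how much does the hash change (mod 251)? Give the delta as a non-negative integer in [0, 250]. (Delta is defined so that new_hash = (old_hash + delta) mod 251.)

Answer: 250

Derivation:
Delta formula: (val(new) - val(old)) * B^(n-1-k) mod M
  val('f') - val('d') = 6 - 4 = 2
  B^(n-1-k) = 5^3 mod 251 = 125
  Delta = 2 * 125 mod 251 = 250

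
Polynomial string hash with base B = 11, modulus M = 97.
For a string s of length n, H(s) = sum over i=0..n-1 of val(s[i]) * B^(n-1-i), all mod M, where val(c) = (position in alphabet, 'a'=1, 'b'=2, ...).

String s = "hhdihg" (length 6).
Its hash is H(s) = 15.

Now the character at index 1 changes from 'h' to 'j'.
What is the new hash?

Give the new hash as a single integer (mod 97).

Answer: 3

Derivation:
val('h') = 8, val('j') = 10
Position k = 1, exponent = n-1-k = 4
B^4 mod M = 11^4 mod 97 = 91
Delta = (10 - 8) * 91 mod 97 = 85
New hash = (15 + 85) mod 97 = 3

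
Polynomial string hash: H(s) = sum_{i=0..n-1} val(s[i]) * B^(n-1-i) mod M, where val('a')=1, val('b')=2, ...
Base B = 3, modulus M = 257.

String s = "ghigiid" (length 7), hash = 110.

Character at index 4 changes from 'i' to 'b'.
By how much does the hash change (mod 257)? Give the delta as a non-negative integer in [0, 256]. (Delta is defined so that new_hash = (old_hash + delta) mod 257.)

Answer: 194

Derivation:
Delta formula: (val(new) - val(old)) * B^(n-1-k) mod M
  val('b') - val('i') = 2 - 9 = -7
  B^(n-1-k) = 3^2 mod 257 = 9
  Delta = -7 * 9 mod 257 = 194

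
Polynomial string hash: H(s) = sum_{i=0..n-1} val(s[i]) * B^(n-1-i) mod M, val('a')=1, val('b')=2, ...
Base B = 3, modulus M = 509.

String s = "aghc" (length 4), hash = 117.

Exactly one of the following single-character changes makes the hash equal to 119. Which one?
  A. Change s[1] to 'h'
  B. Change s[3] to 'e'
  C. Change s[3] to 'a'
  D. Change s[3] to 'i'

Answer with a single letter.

Answer: B

Derivation:
Option A: s[1]='g'->'h', delta=(8-7)*3^2 mod 509 = 9, hash=117+9 mod 509 = 126
Option B: s[3]='c'->'e', delta=(5-3)*3^0 mod 509 = 2, hash=117+2 mod 509 = 119 <-- target
Option C: s[3]='c'->'a', delta=(1-3)*3^0 mod 509 = 507, hash=117+507 mod 509 = 115
Option D: s[3]='c'->'i', delta=(9-3)*3^0 mod 509 = 6, hash=117+6 mod 509 = 123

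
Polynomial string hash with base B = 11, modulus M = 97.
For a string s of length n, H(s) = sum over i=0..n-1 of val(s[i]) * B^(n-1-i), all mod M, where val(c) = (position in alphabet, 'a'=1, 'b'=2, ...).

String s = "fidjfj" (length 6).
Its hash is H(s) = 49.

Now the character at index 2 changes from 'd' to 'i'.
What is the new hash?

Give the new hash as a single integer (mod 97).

val('d') = 4, val('i') = 9
Position k = 2, exponent = n-1-k = 3
B^3 mod M = 11^3 mod 97 = 70
Delta = (9 - 4) * 70 mod 97 = 59
New hash = (49 + 59) mod 97 = 11

Answer: 11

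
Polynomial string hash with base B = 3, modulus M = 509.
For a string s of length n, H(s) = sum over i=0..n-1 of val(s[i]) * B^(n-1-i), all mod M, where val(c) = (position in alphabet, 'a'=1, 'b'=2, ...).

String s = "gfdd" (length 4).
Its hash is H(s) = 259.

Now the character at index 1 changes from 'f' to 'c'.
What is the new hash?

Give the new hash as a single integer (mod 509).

Answer: 232

Derivation:
val('f') = 6, val('c') = 3
Position k = 1, exponent = n-1-k = 2
B^2 mod M = 3^2 mod 509 = 9
Delta = (3 - 6) * 9 mod 509 = 482
New hash = (259 + 482) mod 509 = 232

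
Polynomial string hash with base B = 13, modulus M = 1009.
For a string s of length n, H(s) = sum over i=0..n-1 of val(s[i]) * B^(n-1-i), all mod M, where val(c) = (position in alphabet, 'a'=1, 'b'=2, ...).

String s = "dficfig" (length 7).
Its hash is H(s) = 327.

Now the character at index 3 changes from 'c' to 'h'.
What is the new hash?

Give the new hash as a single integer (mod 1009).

val('c') = 3, val('h') = 8
Position k = 3, exponent = n-1-k = 3
B^3 mod M = 13^3 mod 1009 = 179
Delta = (8 - 3) * 179 mod 1009 = 895
New hash = (327 + 895) mod 1009 = 213

Answer: 213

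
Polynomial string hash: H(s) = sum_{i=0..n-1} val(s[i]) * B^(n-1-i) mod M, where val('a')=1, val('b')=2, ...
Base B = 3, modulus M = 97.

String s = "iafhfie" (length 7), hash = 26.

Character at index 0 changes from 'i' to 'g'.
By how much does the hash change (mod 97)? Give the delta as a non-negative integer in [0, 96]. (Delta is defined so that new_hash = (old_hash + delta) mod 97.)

Delta formula: (val(new) - val(old)) * B^(n-1-k) mod M
  val('g') - val('i') = 7 - 9 = -2
  B^(n-1-k) = 3^6 mod 97 = 50
  Delta = -2 * 50 mod 97 = 94

Answer: 94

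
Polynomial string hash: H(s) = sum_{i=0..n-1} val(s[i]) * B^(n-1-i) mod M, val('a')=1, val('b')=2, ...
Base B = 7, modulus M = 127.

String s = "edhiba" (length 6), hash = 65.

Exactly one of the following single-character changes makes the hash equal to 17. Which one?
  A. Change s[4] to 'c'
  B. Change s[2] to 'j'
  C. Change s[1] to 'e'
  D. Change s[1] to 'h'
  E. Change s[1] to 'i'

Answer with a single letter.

Answer: D

Derivation:
Option A: s[4]='b'->'c', delta=(3-2)*7^1 mod 127 = 7, hash=65+7 mod 127 = 72
Option B: s[2]='h'->'j', delta=(10-8)*7^3 mod 127 = 51, hash=65+51 mod 127 = 116
Option C: s[1]='d'->'e', delta=(5-4)*7^4 mod 127 = 115, hash=65+115 mod 127 = 53
Option D: s[1]='d'->'h', delta=(8-4)*7^4 mod 127 = 79, hash=65+79 mod 127 = 17 <-- target
Option E: s[1]='d'->'i', delta=(9-4)*7^4 mod 127 = 67, hash=65+67 mod 127 = 5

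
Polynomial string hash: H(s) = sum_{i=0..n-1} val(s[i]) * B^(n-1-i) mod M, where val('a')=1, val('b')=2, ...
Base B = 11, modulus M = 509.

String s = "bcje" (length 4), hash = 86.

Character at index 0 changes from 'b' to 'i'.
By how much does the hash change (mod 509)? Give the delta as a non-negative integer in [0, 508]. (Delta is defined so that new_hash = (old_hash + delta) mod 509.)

Delta formula: (val(new) - val(old)) * B^(n-1-k) mod M
  val('i') - val('b') = 9 - 2 = 7
  B^(n-1-k) = 11^3 mod 509 = 313
  Delta = 7 * 313 mod 509 = 155

Answer: 155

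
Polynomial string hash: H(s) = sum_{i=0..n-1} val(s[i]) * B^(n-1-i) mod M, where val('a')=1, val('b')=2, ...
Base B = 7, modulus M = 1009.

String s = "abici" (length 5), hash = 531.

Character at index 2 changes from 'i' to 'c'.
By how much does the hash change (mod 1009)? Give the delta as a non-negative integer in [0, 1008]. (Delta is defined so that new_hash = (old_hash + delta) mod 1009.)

Delta formula: (val(new) - val(old)) * B^(n-1-k) mod M
  val('c') - val('i') = 3 - 9 = -6
  B^(n-1-k) = 7^2 mod 1009 = 49
  Delta = -6 * 49 mod 1009 = 715

Answer: 715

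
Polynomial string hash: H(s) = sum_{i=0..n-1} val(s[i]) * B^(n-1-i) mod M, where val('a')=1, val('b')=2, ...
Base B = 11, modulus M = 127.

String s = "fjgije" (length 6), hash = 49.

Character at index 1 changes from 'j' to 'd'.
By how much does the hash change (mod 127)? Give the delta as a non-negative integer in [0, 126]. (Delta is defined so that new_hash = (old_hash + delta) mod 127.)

Delta formula: (val(new) - val(old)) * B^(n-1-k) mod M
  val('d') - val('j') = 4 - 10 = -6
  B^(n-1-k) = 11^4 mod 127 = 36
  Delta = -6 * 36 mod 127 = 38

Answer: 38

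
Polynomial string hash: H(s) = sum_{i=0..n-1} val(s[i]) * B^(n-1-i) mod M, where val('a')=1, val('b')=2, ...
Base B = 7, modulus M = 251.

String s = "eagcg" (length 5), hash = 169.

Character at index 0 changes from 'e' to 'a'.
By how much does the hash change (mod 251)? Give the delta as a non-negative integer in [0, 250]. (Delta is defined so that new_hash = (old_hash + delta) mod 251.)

Answer: 185

Derivation:
Delta formula: (val(new) - val(old)) * B^(n-1-k) mod M
  val('a') - val('e') = 1 - 5 = -4
  B^(n-1-k) = 7^4 mod 251 = 142
  Delta = -4 * 142 mod 251 = 185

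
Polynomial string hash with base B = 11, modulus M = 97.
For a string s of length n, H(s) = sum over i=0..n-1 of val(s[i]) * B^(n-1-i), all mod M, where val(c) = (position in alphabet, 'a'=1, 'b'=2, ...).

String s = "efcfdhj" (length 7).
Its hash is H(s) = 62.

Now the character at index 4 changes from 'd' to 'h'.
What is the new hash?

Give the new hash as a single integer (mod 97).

Answer: 61

Derivation:
val('d') = 4, val('h') = 8
Position k = 4, exponent = n-1-k = 2
B^2 mod M = 11^2 mod 97 = 24
Delta = (8 - 4) * 24 mod 97 = 96
New hash = (62 + 96) mod 97 = 61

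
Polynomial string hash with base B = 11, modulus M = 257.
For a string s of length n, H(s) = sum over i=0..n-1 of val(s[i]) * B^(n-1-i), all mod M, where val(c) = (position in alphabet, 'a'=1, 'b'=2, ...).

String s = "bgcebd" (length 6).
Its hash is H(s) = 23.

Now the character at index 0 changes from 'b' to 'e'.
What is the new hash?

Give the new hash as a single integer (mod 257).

Answer: 16

Derivation:
val('b') = 2, val('e') = 5
Position k = 0, exponent = n-1-k = 5
B^5 mod M = 11^5 mod 257 = 169
Delta = (5 - 2) * 169 mod 257 = 250
New hash = (23 + 250) mod 257 = 16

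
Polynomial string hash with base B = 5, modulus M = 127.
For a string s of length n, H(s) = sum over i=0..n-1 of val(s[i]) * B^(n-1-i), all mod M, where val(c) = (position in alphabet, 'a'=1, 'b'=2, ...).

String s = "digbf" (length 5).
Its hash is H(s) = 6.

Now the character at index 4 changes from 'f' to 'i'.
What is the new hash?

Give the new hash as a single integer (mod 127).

Answer: 9

Derivation:
val('f') = 6, val('i') = 9
Position k = 4, exponent = n-1-k = 0
B^0 mod M = 5^0 mod 127 = 1
Delta = (9 - 6) * 1 mod 127 = 3
New hash = (6 + 3) mod 127 = 9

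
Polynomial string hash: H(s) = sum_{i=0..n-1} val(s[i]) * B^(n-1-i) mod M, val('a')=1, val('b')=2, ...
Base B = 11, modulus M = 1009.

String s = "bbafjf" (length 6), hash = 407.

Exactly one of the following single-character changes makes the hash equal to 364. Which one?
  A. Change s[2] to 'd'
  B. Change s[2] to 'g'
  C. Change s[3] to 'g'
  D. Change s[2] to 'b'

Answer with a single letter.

Option A: s[2]='a'->'d', delta=(4-1)*11^3 mod 1009 = 966, hash=407+966 mod 1009 = 364 <-- target
Option B: s[2]='a'->'g', delta=(7-1)*11^3 mod 1009 = 923, hash=407+923 mod 1009 = 321
Option C: s[3]='f'->'g', delta=(7-6)*11^2 mod 1009 = 121, hash=407+121 mod 1009 = 528
Option D: s[2]='a'->'b', delta=(2-1)*11^3 mod 1009 = 322, hash=407+322 mod 1009 = 729

Answer: A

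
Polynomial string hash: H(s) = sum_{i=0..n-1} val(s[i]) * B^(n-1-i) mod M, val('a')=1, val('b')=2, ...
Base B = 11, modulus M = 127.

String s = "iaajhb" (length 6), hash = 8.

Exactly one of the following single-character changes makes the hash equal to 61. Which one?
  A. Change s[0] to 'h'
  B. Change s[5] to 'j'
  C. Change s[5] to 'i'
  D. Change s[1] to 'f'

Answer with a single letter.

Answer: D

Derivation:
Option A: s[0]='i'->'h', delta=(8-9)*11^5 mod 127 = 112, hash=8+112 mod 127 = 120
Option B: s[5]='b'->'j', delta=(10-2)*11^0 mod 127 = 8, hash=8+8 mod 127 = 16
Option C: s[5]='b'->'i', delta=(9-2)*11^0 mod 127 = 7, hash=8+7 mod 127 = 15
Option D: s[1]='a'->'f', delta=(6-1)*11^4 mod 127 = 53, hash=8+53 mod 127 = 61 <-- target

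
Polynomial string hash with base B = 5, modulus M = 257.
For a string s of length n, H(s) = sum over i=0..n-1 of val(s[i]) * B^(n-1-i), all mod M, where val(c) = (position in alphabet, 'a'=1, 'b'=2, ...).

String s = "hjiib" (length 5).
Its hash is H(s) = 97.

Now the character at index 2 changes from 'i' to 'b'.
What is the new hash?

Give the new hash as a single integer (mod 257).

val('i') = 9, val('b') = 2
Position k = 2, exponent = n-1-k = 2
B^2 mod M = 5^2 mod 257 = 25
Delta = (2 - 9) * 25 mod 257 = 82
New hash = (97 + 82) mod 257 = 179

Answer: 179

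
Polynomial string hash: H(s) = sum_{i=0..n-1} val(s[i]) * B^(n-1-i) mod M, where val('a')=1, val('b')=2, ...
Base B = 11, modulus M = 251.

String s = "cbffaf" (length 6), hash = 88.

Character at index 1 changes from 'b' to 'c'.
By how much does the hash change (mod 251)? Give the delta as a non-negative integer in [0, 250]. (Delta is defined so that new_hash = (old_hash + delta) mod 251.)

Delta formula: (val(new) - val(old)) * B^(n-1-k) mod M
  val('c') - val('b') = 3 - 2 = 1
  B^(n-1-k) = 11^4 mod 251 = 83
  Delta = 1 * 83 mod 251 = 83

Answer: 83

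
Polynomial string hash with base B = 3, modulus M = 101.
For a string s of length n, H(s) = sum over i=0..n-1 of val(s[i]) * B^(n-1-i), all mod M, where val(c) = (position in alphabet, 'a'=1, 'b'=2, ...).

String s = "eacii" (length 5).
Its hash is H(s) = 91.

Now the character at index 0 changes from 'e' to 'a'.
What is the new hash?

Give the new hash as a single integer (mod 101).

val('e') = 5, val('a') = 1
Position k = 0, exponent = n-1-k = 4
B^4 mod M = 3^4 mod 101 = 81
Delta = (1 - 5) * 81 mod 101 = 80
New hash = (91 + 80) mod 101 = 70

Answer: 70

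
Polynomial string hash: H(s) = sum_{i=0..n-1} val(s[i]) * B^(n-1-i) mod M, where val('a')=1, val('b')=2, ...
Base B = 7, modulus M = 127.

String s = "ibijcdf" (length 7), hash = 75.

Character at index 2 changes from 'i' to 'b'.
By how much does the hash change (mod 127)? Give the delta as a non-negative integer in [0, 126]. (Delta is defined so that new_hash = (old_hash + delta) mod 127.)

Answer: 84

Derivation:
Delta formula: (val(new) - val(old)) * B^(n-1-k) mod M
  val('b') - val('i') = 2 - 9 = -7
  B^(n-1-k) = 7^4 mod 127 = 115
  Delta = -7 * 115 mod 127 = 84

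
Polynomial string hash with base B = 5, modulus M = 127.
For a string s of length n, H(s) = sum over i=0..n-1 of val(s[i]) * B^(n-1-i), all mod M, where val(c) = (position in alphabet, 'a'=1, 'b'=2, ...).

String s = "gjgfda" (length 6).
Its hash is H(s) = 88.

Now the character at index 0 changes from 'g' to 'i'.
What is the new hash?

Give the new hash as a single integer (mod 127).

val('g') = 7, val('i') = 9
Position k = 0, exponent = n-1-k = 5
B^5 mod M = 5^5 mod 127 = 77
Delta = (9 - 7) * 77 mod 127 = 27
New hash = (88 + 27) mod 127 = 115

Answer: 115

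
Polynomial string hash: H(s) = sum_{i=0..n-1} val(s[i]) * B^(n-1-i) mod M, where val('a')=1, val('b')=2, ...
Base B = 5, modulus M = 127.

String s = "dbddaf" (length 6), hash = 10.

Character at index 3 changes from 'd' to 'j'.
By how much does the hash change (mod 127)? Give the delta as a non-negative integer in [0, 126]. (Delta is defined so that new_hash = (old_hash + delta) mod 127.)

Answer: 23

Derivation:
Delta formula: (val(new) - val(old)) * B^(n-1-k) mod M
  val('j') - val('d') = 10 - 4 = 6
  B^(n-1-k) = 5^2 mod 127 = 25
  Delta = 6 * 25 mod 127 = 23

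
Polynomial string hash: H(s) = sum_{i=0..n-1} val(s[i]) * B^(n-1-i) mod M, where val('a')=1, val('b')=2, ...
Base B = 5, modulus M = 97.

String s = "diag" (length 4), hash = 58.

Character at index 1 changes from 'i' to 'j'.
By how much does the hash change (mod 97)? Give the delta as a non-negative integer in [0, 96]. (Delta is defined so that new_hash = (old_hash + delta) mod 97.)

Answer: 25

Derivation:
Delta formula: (val(new) - val(old)) * B^(n-1-k) mod M
  val('j') - val('i') = 10 - 9 = 1
  B^(n-1-k) = 5^2 mod 97 = 25
  Delta = 1 * 25 mod 97 = 25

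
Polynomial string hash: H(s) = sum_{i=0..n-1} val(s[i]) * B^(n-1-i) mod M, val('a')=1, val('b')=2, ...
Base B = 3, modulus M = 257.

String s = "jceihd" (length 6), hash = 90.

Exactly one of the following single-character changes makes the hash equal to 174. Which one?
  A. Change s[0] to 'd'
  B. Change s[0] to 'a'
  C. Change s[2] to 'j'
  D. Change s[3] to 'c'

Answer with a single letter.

Option A: s[0]='j'->'d', delta=(4-10)*3^5 mod 257 = 84, hash=90+84 mod 257 = 174 <-- target
Option B: s[0]='j'->'a', delta=(1-10)*3^5 mod 257 = 126, hash=90+126 mod 257 = 216
Option C: s[2]='e'->'j', delta=(10-5)*3^3 mod 257 = 135, hash=90+135 mod 257 = 225
Option D: s[3]='i'->'c', delta=(3-9)*3^2 mod 257 = 203, hash=90+203 mod 257 = 36

Answer: A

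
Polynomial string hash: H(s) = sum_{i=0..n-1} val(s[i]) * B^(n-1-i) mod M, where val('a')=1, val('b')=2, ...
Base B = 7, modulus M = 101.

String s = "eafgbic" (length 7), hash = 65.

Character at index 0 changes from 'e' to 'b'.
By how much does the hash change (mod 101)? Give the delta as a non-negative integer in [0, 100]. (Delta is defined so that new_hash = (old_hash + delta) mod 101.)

Delta formula: (val(new) - val(old)) * B^(n-1-k) mod M
  val('b') - val('e') = 2 - 5 = -3
  B^(n-1-k) = 7^6 mod 101 = 85
  Delta = -3 * 85 mod 101 = 48

Answer: 48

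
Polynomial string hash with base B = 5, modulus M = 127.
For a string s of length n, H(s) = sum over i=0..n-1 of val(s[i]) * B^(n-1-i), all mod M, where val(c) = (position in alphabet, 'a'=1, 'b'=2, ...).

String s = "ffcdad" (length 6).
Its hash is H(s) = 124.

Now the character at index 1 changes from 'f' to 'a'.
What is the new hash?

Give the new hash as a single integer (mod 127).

Answer: 47

Derivation:
val('f') = 6, val('a') = 1
Position k = 1, exponent = n-1-k = 4
B^4 mod M = 5^4 mod 127 = 117
Delta = (1 - 6) * 117 mod 127 = 50
New hash = (124 + 50) mod 127 = 47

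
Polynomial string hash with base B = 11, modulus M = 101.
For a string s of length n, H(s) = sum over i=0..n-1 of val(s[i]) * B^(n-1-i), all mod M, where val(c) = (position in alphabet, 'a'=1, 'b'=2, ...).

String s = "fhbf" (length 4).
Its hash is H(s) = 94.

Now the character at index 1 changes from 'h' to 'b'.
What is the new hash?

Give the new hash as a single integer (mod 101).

val('h') = 8, val('b') = 2
Position k = 1, exponent = n-1-k = 2
B^2 mod M = 11^2 mod 101 = 20
Delta = (2 - 8) * 20 mod 101 = 82
New hash = (94 + 82) mod 101 = 75

Answer: 75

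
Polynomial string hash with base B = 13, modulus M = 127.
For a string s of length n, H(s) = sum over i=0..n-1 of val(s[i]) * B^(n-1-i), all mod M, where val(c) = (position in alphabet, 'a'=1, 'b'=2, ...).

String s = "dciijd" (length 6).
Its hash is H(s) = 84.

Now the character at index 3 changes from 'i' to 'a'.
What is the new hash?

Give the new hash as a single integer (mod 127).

val('i') = 9, val('a') = 1
Position k = 3, exponent = n-1-k = 2
B^2 mod M = 13^2 mod 127 = 42
Delta = (1 - 9) * 42 mod 127 = 45
New hash = (84 + 45) mod 127 = 2

Answer: 2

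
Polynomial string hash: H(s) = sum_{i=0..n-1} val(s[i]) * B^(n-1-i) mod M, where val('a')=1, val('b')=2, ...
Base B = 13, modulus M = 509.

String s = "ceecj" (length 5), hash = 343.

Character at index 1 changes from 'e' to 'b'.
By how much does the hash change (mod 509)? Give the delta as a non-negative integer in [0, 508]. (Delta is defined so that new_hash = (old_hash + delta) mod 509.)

Answer: 26

Derivation:
Delta formula: (val(new) - val(old)) * B^(n-1-k) mod M
  val('b') - val('e') = 2 - 5 = -3
  B^(n-1-k) = 13^3 mod 509 = 161
  Delta = -3 * 161 mod 509 = 26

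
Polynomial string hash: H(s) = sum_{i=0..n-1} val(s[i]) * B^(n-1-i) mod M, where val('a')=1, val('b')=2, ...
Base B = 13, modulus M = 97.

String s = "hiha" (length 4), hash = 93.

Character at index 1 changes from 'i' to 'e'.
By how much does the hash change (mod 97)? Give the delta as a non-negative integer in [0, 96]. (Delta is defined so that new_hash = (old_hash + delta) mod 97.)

Delta formula: (val(new) - val(old)) * B^(n-1-k) mod M
  val('e') - val('i') = 5 - 9 = -4
  B^(n-1-k) = 13^2 mod 97 = 72
  Delta = -4 * 72 mod 97 = 3

Answer: 3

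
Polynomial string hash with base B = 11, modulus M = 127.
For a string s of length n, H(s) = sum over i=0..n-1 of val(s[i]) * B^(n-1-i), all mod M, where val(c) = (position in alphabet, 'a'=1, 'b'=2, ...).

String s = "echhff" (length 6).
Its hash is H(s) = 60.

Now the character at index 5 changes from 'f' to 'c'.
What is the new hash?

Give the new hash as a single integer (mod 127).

val('f') = 6, val('c') = 3
Position k = 5, exponent = n-1-k = 0
B^0 mod M = 11^0 mod 127 = 1
Delta = (3 - 6) * 1 mod 127 = 124
New hash = (60 + 124) mod 127 = 57

Answer: 57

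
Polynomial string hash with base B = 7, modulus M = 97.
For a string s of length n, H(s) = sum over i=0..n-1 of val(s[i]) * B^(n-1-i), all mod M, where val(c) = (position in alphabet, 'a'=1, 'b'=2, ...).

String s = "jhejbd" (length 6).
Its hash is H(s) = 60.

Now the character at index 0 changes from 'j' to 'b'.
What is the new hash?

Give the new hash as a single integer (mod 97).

val('j') = 10, val('b') = 2
Position k = 0, exponent = n-1-k = 5
B^5 mod M = 7^5 mod 97 = 26
Delta = (2 - 10) * 26 mod 97 = 83
New hash = (60 + 83) mod 97 = 46

Answer: 46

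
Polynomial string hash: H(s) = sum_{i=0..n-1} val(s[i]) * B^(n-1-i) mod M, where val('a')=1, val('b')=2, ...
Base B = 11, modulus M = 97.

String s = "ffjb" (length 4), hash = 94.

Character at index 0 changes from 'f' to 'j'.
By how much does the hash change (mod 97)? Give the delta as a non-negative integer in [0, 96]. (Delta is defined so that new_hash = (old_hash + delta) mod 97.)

Answer: 86

Derivation:
Delta formula: (val(new) - val(old)) * B^(n-1-k) mod M
  val('j') - val('f') = 10 - 6 = 4
  B^(n-1-k) = 11^3 mod 97 = 70
  Delta = 4 * 70 mod 97 = 86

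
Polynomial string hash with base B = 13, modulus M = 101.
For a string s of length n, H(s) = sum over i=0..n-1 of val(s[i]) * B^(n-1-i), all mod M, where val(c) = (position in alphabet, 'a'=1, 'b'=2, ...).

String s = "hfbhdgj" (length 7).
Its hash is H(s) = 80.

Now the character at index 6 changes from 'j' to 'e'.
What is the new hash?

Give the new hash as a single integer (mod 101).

val('j') = 10, val('e') = 5
Position k = 6, exponent = n-1-k = 0
B^0 mod M = 13^0 mod 101 = 1
Delta = (5 - 10) * 1 mod 101 = 96
New hash = (80 + 96) mod 101 = 75

Answer: 75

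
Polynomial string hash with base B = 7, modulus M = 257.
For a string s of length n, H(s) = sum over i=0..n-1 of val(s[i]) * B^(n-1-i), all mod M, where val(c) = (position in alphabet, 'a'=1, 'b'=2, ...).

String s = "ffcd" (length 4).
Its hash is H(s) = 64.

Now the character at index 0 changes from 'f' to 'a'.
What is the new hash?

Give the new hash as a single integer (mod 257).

Answer: 148

Derivation:
val('f') = 6, val('a') = 1
Position k = 0, exponent = n-1-k = 3
B^3 mod M = 7^3 mod 257 = 86
Delta = (1 - 6) * 86 mod 257 = 84
New hash = (64 + 84) mod 257 = 148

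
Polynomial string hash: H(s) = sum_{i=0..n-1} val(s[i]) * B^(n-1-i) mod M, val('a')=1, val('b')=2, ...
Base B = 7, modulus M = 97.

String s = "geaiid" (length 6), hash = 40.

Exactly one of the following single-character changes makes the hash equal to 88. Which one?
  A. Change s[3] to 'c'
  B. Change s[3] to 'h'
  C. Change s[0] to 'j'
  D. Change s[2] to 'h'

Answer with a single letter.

Answer: B

Derivation:
Option A: s[3]='i'->'c', delta=(3-9)*7^2 mod 97 = 94, hash=40+94 mod 97 = 37
Option B: s[3]='i'->'h', delta=(8-9)*7^2 mod 97 = 48, hash=40+48 mod 97 = 88 <-- target
Option C: s[0]='g'->'j', delta=(10-7)*7^5 mod 97 = 78, hash=40+78 mod 97 = 21
Option D: s[2]='a'->'h', delta=(8-1)*7^3 mod 97 = 73, hash=40+73 mod 97 = 16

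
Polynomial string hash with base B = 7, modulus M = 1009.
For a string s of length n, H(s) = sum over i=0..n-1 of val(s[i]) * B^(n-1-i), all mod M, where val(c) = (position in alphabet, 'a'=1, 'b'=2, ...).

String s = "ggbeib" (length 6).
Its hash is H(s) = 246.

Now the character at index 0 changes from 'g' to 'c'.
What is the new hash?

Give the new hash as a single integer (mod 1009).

Answer: 621

Derivation:
val('g') = 7, val('c') = 3
Position k = 0, exponent = n-1-k = 5
B^5 mod M = 7^5 mod 1009 = 663
Delta = (3 - 7) * 663 mod 1009 = 375
New hash = (246 + 375) mod 1009 = 621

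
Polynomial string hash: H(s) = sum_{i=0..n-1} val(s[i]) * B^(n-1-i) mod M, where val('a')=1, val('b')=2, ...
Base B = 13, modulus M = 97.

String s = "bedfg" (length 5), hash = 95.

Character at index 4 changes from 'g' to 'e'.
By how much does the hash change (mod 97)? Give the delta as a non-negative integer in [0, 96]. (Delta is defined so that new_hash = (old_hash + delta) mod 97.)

Answer: 95

Derivation:
Delta formula: (val(new) - val(old)) * B^(n-1-k) mod M
  val('e') - val('g') = 5 - 7 = -2
  B^(n-1-k) = 13^0 mod 97 = 1
  Delta = -2 * 1 mod 97 = 95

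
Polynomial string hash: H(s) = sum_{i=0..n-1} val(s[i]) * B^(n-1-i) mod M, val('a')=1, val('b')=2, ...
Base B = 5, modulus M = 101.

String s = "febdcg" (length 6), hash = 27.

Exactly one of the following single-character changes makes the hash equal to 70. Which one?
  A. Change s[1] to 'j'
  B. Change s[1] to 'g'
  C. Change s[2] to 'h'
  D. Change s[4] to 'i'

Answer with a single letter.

Answer: C

Derivation:
Option A: s[1]='e'->'j', delta=(10-5)*5^4 mod 101 = 95, hash=27+95 mod 101 = 21
Option B: s[1]='e'->'g', delta=(7-5)*5^4 mod 101 = 38, hash=27+38 mod 101 = 65
Option C: s[2]='b'->'h', delta=(8-2)*5^3 mod 101 = 43, hash=27+43 mod 101 = 70 <-- target
Option D: s[4]='c'->'i', delta=(9-3)*5^1 mod 101 = 30, hash=27+30 mod 101 = 57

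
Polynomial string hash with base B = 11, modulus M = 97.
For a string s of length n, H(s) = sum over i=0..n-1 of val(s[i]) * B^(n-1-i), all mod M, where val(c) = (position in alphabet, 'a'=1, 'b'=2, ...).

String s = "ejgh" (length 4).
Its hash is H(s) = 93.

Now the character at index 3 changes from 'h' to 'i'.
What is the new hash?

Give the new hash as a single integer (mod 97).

Answer: 94

Derivation:
val('h') = 8, val('i') = 9
Position k = 3, exponent = n-1-k = 0
B^0 mod M = 11^0 mod 97 = 1
Delta = (9 - 8) * 1 mod 97 = 1
New hash = (93 + 1) mod 97 = 94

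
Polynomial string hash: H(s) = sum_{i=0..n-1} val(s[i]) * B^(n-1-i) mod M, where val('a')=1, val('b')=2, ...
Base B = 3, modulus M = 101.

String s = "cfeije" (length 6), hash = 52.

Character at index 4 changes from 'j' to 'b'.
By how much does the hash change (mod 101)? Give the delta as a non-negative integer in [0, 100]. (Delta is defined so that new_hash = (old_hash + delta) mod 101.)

Answer: 77

Derivation:
Delta formula: (val(new) - val(old)) * B^(n-1-k) mod M
  val('b') - val('j') = 2 - 10 = -8
  B^(n-1-k) = 3^1 mod 101 = 3
  Delta = -8 * 3 mod 101 = 77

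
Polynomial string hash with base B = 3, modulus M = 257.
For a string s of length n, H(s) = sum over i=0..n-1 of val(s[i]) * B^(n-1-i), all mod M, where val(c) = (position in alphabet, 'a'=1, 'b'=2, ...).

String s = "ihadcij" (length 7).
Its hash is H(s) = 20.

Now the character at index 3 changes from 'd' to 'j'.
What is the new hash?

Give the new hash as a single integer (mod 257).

Answer: 182

Derivation:
val('d') = 4, val('j') = 10
Position k = 3, exponent = n-1-k = 3
B^3 mod M = 3^3 mod 257 = 27
Delta = (10 - 4) * 27 mod 257 = 162
New hash = (20 + 162) mod 257 = 182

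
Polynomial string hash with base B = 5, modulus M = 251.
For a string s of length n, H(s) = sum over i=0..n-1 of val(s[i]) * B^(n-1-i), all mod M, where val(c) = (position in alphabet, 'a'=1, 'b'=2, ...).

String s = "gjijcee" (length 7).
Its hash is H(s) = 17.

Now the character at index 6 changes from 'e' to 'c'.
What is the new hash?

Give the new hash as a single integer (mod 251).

Answer: 15

Derivation:
val('e') = 5, val('c') = 3
Position k = 6, exponent = n-1-k = 0
B^0 mod M = 5^0 mod 251 = 1
Delta = (3 - 5) * 1 mod 251 = 249
New hash = (17 + 249) mod 251 = 15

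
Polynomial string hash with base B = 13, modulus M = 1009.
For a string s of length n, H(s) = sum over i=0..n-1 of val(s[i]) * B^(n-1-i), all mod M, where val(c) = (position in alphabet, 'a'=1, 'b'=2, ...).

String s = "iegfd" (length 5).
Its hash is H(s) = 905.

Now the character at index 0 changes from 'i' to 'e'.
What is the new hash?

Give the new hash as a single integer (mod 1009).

val('i') = 9, val('e') = 5
Position k = 0, exponent = n-1-k = 4
B^4 mod M = 13^4 mod 1009 = 309
Delta = (5 - 9) * 309 mod 1009 = 782
New hash = (905 + 782) mod 1009 = 678

Answer: 678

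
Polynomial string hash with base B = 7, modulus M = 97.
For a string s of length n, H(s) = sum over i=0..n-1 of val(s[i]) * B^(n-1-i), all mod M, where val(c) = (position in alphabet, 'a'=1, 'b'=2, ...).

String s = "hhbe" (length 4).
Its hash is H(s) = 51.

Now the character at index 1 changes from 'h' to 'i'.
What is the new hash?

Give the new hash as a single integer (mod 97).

val('h') = 8, val('i') = 9
Position k = 1, exponent = n-1-k = 2
B^2 mod M = 7^2 mod 97 = 49
Delta = (9 - 8) * 49 mod 97 = 49
New hash = (51 + 49) mod 97 = 3

Answer: 3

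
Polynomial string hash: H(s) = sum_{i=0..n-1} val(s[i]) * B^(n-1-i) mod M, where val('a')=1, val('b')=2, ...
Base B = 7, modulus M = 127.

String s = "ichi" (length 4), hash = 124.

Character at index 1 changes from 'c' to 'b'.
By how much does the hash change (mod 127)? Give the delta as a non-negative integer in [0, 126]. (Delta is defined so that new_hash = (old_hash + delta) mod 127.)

Answer: 78

Derivation:
Delta formula: (val(new) - val(old)) * B^(n-1-k) mod M
  val('b') - val('c') = 2 - 3 = -1
  B^(n-1-k) = 7^2 mod 127 = 49
  Delta = -1 * 49 mod 127 = 78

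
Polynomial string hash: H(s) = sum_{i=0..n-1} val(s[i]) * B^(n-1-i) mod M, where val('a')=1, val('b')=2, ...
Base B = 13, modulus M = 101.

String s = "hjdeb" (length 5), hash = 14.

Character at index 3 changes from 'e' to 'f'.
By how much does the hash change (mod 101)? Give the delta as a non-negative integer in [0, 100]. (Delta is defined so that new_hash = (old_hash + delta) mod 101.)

Answer: 13

Derivation:
Delta formula: (val(new) - val(old)) * B^(n-1-k) mod M
  val('f') - val('e') = 6 - 5 = 1
  B^(n-1-k) = 13^1 mod 101 = 13
  Delta = 1 * 13 mod 101 = 13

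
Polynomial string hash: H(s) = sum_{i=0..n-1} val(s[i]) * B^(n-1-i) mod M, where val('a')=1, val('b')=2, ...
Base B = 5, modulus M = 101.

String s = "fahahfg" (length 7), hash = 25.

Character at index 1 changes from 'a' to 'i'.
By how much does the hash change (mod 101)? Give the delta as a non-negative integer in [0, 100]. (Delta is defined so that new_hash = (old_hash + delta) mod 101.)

Delta formula: (val(new) - val(old)) * B^(n-1-k) mod M
  val('i') - val('a') = 9 - 1 = 8
  B^(n-1-k) = 5^5 mod 101 = 95
  Delta = 8 * 95 mod 101 = 53

Answer: 53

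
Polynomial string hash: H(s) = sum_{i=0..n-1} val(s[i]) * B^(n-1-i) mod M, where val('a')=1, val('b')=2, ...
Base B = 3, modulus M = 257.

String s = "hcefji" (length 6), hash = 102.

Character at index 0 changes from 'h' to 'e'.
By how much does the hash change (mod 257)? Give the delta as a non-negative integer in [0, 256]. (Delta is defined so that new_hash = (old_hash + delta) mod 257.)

Delta formula: (val(new) - val(old)) * B^(n-1-k) mod M
  val('e') - val('h') = 5 - 8 = -3
  B^(n-1-k) = 3^5 mod 257 = 243
  Delta = -3 * 243 mod 257 = 42

Answer: 42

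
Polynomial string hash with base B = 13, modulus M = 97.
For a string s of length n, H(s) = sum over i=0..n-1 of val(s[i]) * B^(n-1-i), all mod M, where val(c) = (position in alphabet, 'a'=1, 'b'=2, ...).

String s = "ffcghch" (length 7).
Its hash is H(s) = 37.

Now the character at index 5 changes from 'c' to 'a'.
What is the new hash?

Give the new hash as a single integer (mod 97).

Answer: 11

Derivation:
val('c') = 3, val('a') = 1
Position k = 5, exponent = n-1-k = 1
B^1 mod M = 13^1 mod 97 = 13
Delta = (1 - 3) * 13 mod 97 = 71
New hash = (37 + 71) mod 97 = 11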